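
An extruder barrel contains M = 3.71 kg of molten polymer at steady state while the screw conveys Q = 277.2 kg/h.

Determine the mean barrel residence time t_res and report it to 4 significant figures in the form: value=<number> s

value=48.18 s

Throughput in SI: Q_s = 277.2 kg/h ÷ 3600 s/h = 0.077 kg/s
Mean residence time: t_res = M/Q_s = 3.71 kg / 0.077 kg/s = 48.1818 s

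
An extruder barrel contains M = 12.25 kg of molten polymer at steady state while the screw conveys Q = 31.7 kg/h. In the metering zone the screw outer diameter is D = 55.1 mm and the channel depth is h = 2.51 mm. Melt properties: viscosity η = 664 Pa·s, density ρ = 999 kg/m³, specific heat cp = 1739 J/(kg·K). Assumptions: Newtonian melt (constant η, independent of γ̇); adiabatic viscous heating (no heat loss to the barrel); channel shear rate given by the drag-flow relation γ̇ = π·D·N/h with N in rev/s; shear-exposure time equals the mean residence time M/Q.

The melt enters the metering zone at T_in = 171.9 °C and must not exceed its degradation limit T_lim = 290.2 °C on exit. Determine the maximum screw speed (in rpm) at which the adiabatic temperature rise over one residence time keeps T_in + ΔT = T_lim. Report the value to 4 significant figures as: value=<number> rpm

value=12.98 rpm

Q_s = Q / 3600 = 31.7 / 3600 = 0.00880556 kg/s
t_res = M / Q_s = 12.25 ÷ 0.00880556 = 1391.17 s
Geometry in SI: D = 55.1 mm → 0.0551 m, h = 2.51 mm → 0.00251 m
ΔT_a = T_lim − T_in = 290.2 °C − 171.9 °C = 118.3 K
γ̇_max² = ΔT_a·ρ·cp / (η·t_res) = [118.3 × 999 × 1739] / [664 × 1391.17] = 222.486 s⁻²
γ̇_max = √222.486 = 14.916 s⁻¹
Solve γ̇ = πDN/h for N: N_max = γ̇_max·h/(π·D) = 14.916 × 0.00251 / (π × 0.0551) = 0.216284 rev/s = 12.977 rpm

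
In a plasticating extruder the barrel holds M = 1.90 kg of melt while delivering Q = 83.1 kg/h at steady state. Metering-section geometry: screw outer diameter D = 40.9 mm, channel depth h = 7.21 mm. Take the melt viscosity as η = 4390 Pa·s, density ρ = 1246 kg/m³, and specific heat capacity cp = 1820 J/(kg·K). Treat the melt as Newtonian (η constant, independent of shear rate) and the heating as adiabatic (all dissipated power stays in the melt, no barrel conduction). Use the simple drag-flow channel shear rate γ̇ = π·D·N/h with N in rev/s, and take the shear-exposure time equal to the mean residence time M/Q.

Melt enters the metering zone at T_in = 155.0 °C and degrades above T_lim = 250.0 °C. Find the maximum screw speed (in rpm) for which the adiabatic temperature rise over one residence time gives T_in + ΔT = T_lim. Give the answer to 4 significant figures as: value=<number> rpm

Convert throughput: Q = 83.1 kg/h = 83.1/3600 = 0.0230833 kg/s
t_res = M / Q_s = 1.90 / 0.0230833 = 82.3105 s
Convert to metres: D = 0.0409 m, h = 0.00721 m
Allowable rise: ΔT_a = T_lim − T_in = 250.0 − 155.0 = 95 K
γ̇_max² = ΔT_a·ρ·cp / (η·t_res) = [95 × 1246 × 1820] / [4390 × 82.3105] = 596.202 s⁻²
γ̇_max = sqrt(596.202) = 24.4172 s⁻¹
Solve γ̇ = πDN/h for N: N_max = γ̇_max·h/(π·D) = 24.4172 × 0.00721 / (π × 0.0409) = 1.37012 rev/s = 82.2072 rpm

value=82.21 rpm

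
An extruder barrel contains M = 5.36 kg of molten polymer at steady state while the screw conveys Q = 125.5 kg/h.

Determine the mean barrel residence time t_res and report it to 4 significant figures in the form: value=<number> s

value=153.8 s

Throughput in SI: Q_s = 125.5 kg/h ÷ 3600 s/h = 0.0348611 kg/s
t_res = M / Q_s = 5.36 / 0.0348611 = 153.753 s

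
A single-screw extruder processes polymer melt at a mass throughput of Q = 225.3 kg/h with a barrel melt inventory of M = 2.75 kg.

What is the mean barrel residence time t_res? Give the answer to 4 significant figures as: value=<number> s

Q_s = Q / 3600 = 225.3 / 3600 = 0.0625833 kg/s
t_res = M / Q_s = 2.75 ÷ 0.0625833 = 43.9414 s

value=43.94 s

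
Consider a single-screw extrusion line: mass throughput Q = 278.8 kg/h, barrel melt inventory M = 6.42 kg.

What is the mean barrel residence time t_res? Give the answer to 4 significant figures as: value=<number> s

value=82.90 s

Throughput in SI: Q_s = 278.8 kg/h ÷ 3600 s/h = 0.0774444 kg/s
t_res = M / Q_s = 6.42 ÷ 0.0774444 = 82.8981 s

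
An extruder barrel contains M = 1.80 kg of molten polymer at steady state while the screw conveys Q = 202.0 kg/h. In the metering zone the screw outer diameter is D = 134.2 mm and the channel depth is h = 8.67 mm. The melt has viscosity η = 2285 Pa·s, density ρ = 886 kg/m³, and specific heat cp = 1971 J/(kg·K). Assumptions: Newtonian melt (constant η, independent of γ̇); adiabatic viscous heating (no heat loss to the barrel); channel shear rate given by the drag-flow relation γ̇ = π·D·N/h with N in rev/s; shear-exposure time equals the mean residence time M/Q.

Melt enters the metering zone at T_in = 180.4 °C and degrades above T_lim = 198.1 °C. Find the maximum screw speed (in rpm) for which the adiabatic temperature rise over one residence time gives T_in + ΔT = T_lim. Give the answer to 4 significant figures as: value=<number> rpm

value=25.34 rpm

Q_s = Q / 3600 = 202.0 / 3600 = 0.0561111 kg/s
Mean residence time: t_res = M/Q_s = 1.80 kg / 0.0561111 kg/s = 32.0792 s
Geometry in SI: D = 134.2 mm → 0.1342 m, h = 8.67 mm → 0.00867 m
ΔT_a = T_lim − T_in = 198.1 − 180.4 = 17.7 K
γ̇_max² = ΔT_a·ρ·cp / (η·t_res) = [17.7 × 886 × 1971] / [2285 × 32.0792] = 421.681 s⁻²
Take the square root: γ̇_max = √(421.681) = 20.5349 s⁻¹
N_max = γ̇_max h / (πD) = 20.5349·0.00867/(π·0.1342) = 0.422288 rev/s → ×60 = 25.3373 rpm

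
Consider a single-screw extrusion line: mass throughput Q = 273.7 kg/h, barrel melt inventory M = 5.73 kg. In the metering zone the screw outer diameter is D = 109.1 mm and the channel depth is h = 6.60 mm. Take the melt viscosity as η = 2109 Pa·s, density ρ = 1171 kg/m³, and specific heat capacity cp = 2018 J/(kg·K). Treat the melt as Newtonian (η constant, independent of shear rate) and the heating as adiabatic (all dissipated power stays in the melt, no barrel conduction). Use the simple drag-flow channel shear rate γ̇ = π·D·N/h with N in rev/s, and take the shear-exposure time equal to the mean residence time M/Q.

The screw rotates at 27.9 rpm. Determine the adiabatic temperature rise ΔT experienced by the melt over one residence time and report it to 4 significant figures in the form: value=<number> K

Convert throughput: Q = 273.7 kg/h = 273.7/3600 = 0.0760278 kg/s
t_res = M / Q_s = 5.73 ÷ 0.0760278 = 75.3672 s
Geometry in metres: D = 109.1 mm → 0.1091 m, h = 6.60 mm → 0.0066 m; screw speed N = 27.9 rpm = 0.465 rev/s
γ̇ = π D N / h = (π)(0.1091)(0.465) / 0.0066 = 24.1481 s⁻¹
ΔT = η·γ̇²·t_res/(ρ·cp) = [2109 × 24.1481² × 75.3672] / [1171 × 2018] = 39.2237 K

value=39.22 K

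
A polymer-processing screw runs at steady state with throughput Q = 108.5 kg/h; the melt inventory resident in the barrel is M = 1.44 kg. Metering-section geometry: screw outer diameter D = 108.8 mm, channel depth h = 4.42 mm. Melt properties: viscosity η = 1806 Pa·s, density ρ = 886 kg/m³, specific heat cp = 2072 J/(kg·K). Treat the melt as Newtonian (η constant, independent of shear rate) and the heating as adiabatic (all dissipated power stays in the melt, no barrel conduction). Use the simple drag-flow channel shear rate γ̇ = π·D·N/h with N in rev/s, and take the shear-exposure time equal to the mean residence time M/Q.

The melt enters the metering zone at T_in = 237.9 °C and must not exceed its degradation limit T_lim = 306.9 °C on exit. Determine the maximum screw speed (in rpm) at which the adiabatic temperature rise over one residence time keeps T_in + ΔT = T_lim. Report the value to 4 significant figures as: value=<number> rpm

Convert throughput: Q = 108.5 kg/h = 108.5/3600 = 0.0301389 kg/s
Mean residence time: t_res = M/Q_s = 1.44 kg / 0.0301389 kg/s = 47.7788 s
Convert to metres: D = 0.1088 m, h = 0.00442 m
ΔT_a = T_lim − T_in = 306.9 °C − 237.9 °C = 69 K
γ̇_max² = ΔT_a·ρ·cp/(η·t_res) = 69·886·2072/(1806·47.7788) = 1467.98 s⁻²
γ̇_max = √1467.98 = 38.3142 s⁻¹
Solve γ̇ = πDN/h for N: N_max = γ̇_max·h/(π·D) = 38.3142 × 0.00442 / (π × 0.1088) = 0.495454 rev/s = 29.7272 rpm

value=29.73 rpm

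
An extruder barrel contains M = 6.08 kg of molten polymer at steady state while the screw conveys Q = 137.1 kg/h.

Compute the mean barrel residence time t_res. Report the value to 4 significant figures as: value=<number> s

value=159.6 s

Throughput in SI: Q_s = 137.1 kg/h ÷ 3600 s/h = 0.0380833 kg/s
t_res = M / Q_s = 6.08 ÷ 0.0380833 = 159.65 s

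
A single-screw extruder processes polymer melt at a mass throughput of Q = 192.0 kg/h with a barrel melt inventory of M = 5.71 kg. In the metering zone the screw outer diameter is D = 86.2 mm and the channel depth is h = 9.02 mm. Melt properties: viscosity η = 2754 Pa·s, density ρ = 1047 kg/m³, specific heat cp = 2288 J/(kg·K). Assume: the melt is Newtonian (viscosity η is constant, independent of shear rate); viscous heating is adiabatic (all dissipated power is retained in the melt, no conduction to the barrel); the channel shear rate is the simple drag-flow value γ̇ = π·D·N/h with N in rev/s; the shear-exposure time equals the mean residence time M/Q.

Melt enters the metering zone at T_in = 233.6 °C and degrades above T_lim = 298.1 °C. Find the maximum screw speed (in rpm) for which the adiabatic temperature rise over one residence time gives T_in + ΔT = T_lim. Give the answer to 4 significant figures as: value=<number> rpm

value=45.75 rpm

Convert throughput: Q = 192.0 kg/h = 192.0/3600 = 0.0533333 kg/s
t_res = M / Q_s = 5.71 ÷ 0.0533333 = 107.062 s
Geometry in SI: D = 86.2 mm → 0.0862 m, h = 9.02 mm → 0.00902 m
ΔT_a = T_lim − T_in = 298.1 °C − 233.6 °C = 64.5 K
γ̇_max² = ΔT_a·ρ·cp / (η·t_res) = [64.5 × 1047 × 2288] / [2754 × 107.062] = 524.036 s⁻²
γ̇_max = √524.036 = 22.8918 s⁻¹
N_max = γ̇_max·h / (π·D) = 22.8918 · 0.00902 / (π · 0.0862) = 0.762483 rev/s = 45.749 rpm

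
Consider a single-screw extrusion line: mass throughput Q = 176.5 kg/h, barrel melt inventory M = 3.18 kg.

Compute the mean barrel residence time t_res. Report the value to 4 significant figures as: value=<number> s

Q_s = Q / 3600 = 176.5 / 3600 = 0.0490278 kg/s
t_res = M / Q_s = 3.18 / 0.0490278 = 64.8612 s

value=64.86 s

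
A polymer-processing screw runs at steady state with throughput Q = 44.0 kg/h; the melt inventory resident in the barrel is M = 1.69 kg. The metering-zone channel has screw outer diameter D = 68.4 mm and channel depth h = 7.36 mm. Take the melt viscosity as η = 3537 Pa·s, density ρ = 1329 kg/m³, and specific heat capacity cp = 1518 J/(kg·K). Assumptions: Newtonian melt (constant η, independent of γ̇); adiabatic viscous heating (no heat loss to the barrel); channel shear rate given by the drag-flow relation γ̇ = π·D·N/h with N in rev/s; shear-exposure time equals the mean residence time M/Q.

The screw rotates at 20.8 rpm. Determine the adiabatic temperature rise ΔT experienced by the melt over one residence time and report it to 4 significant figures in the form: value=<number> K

value=24.83 K

Q_s = Q / 3600 = 44.0 / 3600 = 0.0122222 kg/s
t_res = M / Q_s = 1.69 / 0.0122222 = 138.273 s
D = 68.4 mm = 0.0684 m;  h = 7.36 mm = 0.00736 m;  N = 20.8 rpm / 60 = 0.346667 rev/s
γ̇ = π·D·N / h = π · 0.0684 · 0.346667 / 0.00736 = 10.1214 s⁻¹
Adiabatic rise: ΔT = η γ̇² t_res / (ρ cp) = 3537·(10.1214)²·138.273 / (1329·1518) = 24.8345 K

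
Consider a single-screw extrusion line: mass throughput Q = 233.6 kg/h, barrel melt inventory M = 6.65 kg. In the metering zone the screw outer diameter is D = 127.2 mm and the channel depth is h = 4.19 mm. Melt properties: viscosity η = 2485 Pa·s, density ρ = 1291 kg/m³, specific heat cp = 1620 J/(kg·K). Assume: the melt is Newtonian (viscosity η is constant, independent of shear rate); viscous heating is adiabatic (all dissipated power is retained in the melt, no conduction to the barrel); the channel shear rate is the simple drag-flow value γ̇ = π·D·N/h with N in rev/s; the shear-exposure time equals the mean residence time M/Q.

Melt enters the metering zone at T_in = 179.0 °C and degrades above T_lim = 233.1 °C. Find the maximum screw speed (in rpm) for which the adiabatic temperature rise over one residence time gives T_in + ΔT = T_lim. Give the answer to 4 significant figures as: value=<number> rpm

value=13.26 rpm

Throughput in SI: Q_s = 233.6 kg/h ÷ 3600 s/h = 0.0648889 kg/s
Mean residence time: t_res = M/Q_s = 6.65 kg / 0.0648889 kg/s = 102.483 s
Convert to metres: D = 0.1272 m, h = 0.00419 m
ΔT_a = T_lim − T_in = 233.1 °C − 179.0 °C = 54.1 K
Invert ΔT = ηγ̇²t_res/(ρcp) for γ̇: γ̇_max² = ΔT_a ρ cp / (η t_res) = 54.1·1291·1620 / (2485·102.483) = 444.284 s⁻²
γ̇_max = √444.284 = 21.078 s⁻¹
N_max = γ̇_max·h / (π·D) = 21.078 · 0.00419 / (π · 0.1272) = 0.221008 rev/s = 13.2605 rpm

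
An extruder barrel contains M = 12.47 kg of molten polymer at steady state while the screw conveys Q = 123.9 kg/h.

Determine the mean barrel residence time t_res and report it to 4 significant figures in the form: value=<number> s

Throughput in SI: Q_s = 123.9 kg/h ÷ 3600 s/h = 0.0344167 kg/s
t_res = M / Q_s = 12.47 ÷ 0.0344167 = 362.324 s

value=362.3 s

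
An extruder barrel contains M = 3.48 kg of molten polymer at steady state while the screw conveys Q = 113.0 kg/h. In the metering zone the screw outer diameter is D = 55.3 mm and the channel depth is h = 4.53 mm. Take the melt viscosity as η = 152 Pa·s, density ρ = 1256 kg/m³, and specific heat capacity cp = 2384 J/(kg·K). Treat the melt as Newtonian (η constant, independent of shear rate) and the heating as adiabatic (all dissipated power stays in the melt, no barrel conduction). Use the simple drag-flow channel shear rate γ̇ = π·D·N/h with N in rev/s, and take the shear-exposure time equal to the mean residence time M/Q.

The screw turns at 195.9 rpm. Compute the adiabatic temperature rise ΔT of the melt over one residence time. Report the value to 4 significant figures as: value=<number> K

Q_s = Q / 3600 = 113.0 / 3600 = 0.0313889 kg/s
Mean residence time: t_res = M/Q_s = 3.48 kg / 0.0313889 kg/s = 110.867 s
Convert to SI: D = 0.0553 m, h = 0.00453 m, N = 195.9/60 = 3.265 rev/s
γ̇ = π D N / h = (π)(0.0553)(3.265) / 0.00453 = 125.216 s⁻¹
ΔT = η·γ̇²·t_res/(ρ·cp) = [152 × 125.216² × 110.867] / [1256 × 2384] = 88.2411 K

value=88.24 K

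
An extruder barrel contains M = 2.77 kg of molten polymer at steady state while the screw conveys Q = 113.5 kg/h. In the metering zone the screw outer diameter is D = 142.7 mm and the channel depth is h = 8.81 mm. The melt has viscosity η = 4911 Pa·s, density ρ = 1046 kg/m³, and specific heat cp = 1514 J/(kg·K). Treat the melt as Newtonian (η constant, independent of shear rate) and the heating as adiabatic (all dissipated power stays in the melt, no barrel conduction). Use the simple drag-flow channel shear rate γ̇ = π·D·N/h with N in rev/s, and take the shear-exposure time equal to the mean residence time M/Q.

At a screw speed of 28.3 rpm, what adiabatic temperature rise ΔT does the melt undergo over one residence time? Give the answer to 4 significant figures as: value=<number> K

value=157.0 K

Convert throughput: Q = 113.5 kg/h = 113.5/3600 = 0.0315278 kg/s
t_res = M / Q_s = 2.77 / 0.0315278 = 87.859 s
Convert to SI: D = 0.1427 m, h = 0.00881 m, N = 28.3/60 = 0.471667 rev/s
γ̇ = π·D·N / h = π · 0.1427 · 0.471667 / 0.00881 = 24.0012 s⁻¹
ΔT = η·γ̇²·t_res/(ρ·cp) = [4911 × 24.0012² × 87.859] / [1046 × 1514] = 156.951 K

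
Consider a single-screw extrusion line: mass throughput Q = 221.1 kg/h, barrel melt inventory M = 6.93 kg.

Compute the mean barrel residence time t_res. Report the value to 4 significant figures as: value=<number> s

Throughput in SI: Q_s = 221.1 kg/h ÷ 3600 s/h = 0.0614167 kg/s
t_res = M / Q_s = 6.93 ÷ 0.0614167 = 112.836 s

value=112.8 s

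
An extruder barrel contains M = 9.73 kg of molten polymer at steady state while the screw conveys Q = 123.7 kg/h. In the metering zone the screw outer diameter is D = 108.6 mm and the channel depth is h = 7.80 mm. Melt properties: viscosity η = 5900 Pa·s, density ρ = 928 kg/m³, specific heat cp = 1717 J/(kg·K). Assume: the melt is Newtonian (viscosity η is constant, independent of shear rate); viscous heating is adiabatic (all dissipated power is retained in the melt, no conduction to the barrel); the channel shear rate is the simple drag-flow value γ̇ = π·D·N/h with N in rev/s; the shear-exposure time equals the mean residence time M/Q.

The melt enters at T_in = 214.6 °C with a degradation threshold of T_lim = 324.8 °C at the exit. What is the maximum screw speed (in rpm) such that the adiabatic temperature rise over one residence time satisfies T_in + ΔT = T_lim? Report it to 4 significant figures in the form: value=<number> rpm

value=14.06 rpm

Throughput in SI: Q_s = 123.7 kg/h ÷ 3600 s/h = 0.0343611 kg/s
t_res = M / Q_s = 9.73 ÷ 0.0343611 = 283.169 s
D = 108.6 mm = 0.1086 m;  h = 7.80 mm = 0.0078 m
Allowable rise: ΔT_a = T_lim − T_in = 324.8 − 214.6 = 110.2 K
Invert ΔT = ηγ̇²t_res/(ρcp) for γ̇: γ̇_max² = ΔT_a ρ cp / (η t_res) = 110.2·928·1717 / (5900·283.169) = 105.1 s⁻²
γ̇_max = sqrt(105.1) = 10.2518 s⁻¹
N_max = γ̇_max·h / (π·D) = 10.2518 · 0.0078 / (π · 0.1086) = 0.234378 rev/s = 14.0627 rpm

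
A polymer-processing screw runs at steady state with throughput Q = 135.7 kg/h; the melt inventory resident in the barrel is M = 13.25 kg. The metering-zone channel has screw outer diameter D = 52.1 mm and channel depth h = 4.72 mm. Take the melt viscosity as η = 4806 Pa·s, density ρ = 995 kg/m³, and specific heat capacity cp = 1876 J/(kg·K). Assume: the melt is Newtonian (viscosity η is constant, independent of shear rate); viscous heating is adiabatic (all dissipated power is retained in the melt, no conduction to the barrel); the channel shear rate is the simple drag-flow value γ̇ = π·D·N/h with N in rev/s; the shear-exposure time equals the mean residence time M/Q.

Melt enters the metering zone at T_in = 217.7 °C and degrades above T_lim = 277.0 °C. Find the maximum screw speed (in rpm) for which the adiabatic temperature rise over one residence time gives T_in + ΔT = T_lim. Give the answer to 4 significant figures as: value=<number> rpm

Throughput in SI: Q_s = 135.7 kg/h ÷ 3600 s/h = 0.0376944 kg/s
t_res = M / Q_s = 13.25 ÷ 0.0376944 = 351.511 s
Convert to metres: D = 0.0521 m, h = 0.00472 m
ΔT_a = T_lim − T_in = 277.0 − 217.7 = 59.3 K
Invert ΔT = ηγ̇²t_res/(ρcp) for γ̇: γ̇_max² = ΔT_a ρ cp / (η t_res) = 59.3·995·1876 / (4806·351.511) = 65.5222 s⁻²
Take the square root: γ̇_max = √(65.5222) = 8.09458 s⁻¹
Solve γ̇ = πDN/h for N: N_max = γ̇_max·h/(π·D) = 8.09458 × 0.00472 / (π × 0.0521) = 0.233426 rev/s = 14.0055 rpm

value=14.01 rpm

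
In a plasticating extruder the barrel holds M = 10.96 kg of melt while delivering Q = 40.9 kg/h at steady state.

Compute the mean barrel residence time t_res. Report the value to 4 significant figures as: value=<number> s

value=964.7 s

Throughput in SI: Q_s = 40.9 kg/h ÷ 3600 s/h = 0.0113611 kg/s
t_res = M / Q_s = 10.96 / 0.0113611 = 964.694 s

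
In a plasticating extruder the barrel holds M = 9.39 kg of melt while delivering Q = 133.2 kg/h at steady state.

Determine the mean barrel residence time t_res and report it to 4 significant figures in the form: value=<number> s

value=253.8 s

Q_s = Q / 3600 = 133.2 / 3600 = 0.037 kg/s
t_res = M / Q_s = 9.39 / 0.037 = 253.784 s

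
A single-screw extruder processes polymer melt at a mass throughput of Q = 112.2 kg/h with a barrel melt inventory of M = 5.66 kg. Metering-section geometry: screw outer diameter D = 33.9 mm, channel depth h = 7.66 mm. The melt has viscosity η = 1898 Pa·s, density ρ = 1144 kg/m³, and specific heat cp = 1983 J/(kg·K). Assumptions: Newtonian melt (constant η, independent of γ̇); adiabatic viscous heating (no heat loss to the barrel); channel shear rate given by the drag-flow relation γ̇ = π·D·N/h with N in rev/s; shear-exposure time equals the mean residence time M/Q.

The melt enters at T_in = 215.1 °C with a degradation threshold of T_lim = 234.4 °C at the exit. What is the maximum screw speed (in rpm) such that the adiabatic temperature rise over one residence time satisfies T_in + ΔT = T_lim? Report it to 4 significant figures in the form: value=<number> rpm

value=48.64 rpm

Convert throughput: Q = 112.2 kg/h = 112.2/3600 = 0.0311667 kg/s
t_res = M / Q_s = 5.66 / 0.0311667 = 181.604 s
D = 33.9 mm = 0.0339 m;  h = 7.66 mm = 0.00766 m
ΔT_a = T_lim − T_in = 234.4 °C − 215.1 °C = 19.3 K
Invert ΔT = ηγ̇²t_res/(ρcp) for γ̇: γ̇_max² = ΔT_a ρ cp / (η t_res) = 19.3·1144·1983 / (1898·181.604) = 127.023 s⁻²
Take the square root: γ̇_max = √(127.023) = 11.2705 s⁻¹
N_max = γ̇_max·h / (π·D) = 11.2705 · 0.00766 / (π · 0.0339) = 0.810627 rev/s = 48.6376 rpm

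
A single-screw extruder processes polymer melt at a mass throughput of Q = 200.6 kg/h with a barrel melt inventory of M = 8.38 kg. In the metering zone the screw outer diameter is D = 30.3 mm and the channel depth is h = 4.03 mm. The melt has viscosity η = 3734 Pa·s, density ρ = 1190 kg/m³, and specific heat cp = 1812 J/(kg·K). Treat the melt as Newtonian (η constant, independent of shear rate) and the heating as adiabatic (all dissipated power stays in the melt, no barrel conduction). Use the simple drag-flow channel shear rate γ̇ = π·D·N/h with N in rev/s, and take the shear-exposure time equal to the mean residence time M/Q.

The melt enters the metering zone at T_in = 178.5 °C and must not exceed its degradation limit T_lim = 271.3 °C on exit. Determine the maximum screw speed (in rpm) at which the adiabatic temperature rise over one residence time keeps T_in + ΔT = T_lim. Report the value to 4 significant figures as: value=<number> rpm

Q_s = Q / 3600 = 200.6 / 3600 = 0.0557222 kg/s
t_res = M / Q_s = 8.38 / 0.0557222 = 150.389 s
D = 30.3 mm = 0.0303 m;  h = 4.03 mm = 0.00403 m
ΔT_a = T_lim − T_in = 271.3 °C − 178.5 °C = 92.8 K
γ̇_max² = ΔT_a·ρ·cp / (η·t_res) = [92.8 × 1190 × 1812] / [3734 × 150.389] = 356.339 s⁻²
γ̇_max = sqrt(356.339) = 18.8769 s⁻¹
N_max = γ̇_max h / (πD) = 18.8769·0.00403/(π·0.0303) = 0.799179 rev/s → ×60 = 47.9508 rpm

value=47.95 rpm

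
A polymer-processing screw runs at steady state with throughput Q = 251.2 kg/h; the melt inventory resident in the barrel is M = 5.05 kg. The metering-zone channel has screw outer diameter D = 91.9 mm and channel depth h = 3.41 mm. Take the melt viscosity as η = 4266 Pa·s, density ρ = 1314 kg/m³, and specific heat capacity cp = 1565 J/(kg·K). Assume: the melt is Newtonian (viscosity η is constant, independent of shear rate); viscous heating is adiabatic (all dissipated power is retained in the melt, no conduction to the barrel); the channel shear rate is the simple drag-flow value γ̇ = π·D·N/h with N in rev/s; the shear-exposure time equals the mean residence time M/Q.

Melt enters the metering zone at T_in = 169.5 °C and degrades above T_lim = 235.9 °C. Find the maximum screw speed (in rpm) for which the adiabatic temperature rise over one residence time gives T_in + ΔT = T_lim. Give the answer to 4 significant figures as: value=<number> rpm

Q_s = Q / 3600 = 251.2 / 3600 = 0.0697778 kg/s
t_res = M / Q_s = 5.05 / 0.0697778 = 72.3726 s
D = 91.9 mm = 0.0919 m;  h = 3.41 mm = 0.00341 m
Allowable rise: ΔT_a = T_lim − T_in = 235.9 − 169.5 = 66.4 K
Invert ΔT = ηγ̇²t_res/(ρcp) for γ̇: γ̇_max² = ΔT_a ρ cp / (η t_res) = 66.4·1314·1565 / (4266·72.3726) = 442.265 s⁻²
Take the square root: γ̇_max = √(442.265) = 21.0301 s⁻¹
N_max = γ̇_max h / (πD) = 21.0301·0.00341/(π·0.0919) = 0.248388 rev/s → ×60 = 14.9033 rpm

value=14.90 rpm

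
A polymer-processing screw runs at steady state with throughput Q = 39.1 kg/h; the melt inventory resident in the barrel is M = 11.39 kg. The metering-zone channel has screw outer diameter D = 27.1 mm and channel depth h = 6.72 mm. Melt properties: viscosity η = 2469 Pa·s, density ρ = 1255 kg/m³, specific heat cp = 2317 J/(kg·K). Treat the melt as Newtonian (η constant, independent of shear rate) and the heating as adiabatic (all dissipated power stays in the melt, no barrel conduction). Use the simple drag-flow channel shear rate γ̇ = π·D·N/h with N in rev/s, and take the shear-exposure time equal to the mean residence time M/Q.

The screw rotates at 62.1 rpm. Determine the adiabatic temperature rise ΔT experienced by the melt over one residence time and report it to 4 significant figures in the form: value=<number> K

value=153.1 K

Convert throughput: Q = 39.1 kg/h = 39.1/3600 = 0.0108611 kg/s
t_res = M / Q_s = 11.39 ÷ 0.0108611 = 1048.7 s
Geometry in metres: D = 27.1 mm → 0.0271 m, h = 6.72 mm → 0.00672 m; screw speed N = 62.1 rpm = 1.035 rev/s
γ̇ = π D N / h = (π)(0.0271)(1.035) / 0.00672 = 13.1126 s⁻¹
ΔT = η·γ̇²·t_res / (ρ·cp) = 2469 · (13.1126)² · 1048.7 / (1255 · 2317) = 153.102 K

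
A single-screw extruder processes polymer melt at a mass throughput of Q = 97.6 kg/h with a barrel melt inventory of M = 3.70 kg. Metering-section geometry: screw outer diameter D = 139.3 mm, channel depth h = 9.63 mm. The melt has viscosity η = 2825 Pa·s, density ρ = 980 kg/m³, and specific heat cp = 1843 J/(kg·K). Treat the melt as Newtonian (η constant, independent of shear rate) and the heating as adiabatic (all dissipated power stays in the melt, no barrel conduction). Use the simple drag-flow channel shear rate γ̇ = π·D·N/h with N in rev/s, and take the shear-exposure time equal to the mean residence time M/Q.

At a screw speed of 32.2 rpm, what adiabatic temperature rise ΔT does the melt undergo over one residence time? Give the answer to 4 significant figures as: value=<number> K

value=127.0 K

Throughput in SI: Q_s = 97.6 kg/h ÷ 3600 s/h = 0.0271111 kg/s
Mean residence time: t_res = M/Q_s = 3.70 kg / 0.0271111 kg/s = 136.475 s
Geometry in metres: D = 139.3 mm → 0.1393 m, h = 9.63 mm → 0.00963 m; screw speed N = 32.2 rpm = 0.536667 rev/s
Shear rate: γ̇ = πDN/h = π·0.1393·0.536667/0.00963 = 24.3882 s⁻¹
ΔT = η·γ̇²·t_res/(ρ·cp) = [2825 × 24.3882² × 136.475] / [980 × 1843] = 126.964 K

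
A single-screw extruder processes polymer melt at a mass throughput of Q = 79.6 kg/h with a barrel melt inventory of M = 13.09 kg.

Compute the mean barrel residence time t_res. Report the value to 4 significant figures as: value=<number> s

value=592.0 s

Convert throughput: Q = 79.6 kg/h = 79.6/3600 = 0.0221111 kg/s
t_res = M / Q_s = 13.09 ÷ 0.0221111 = 592.01 s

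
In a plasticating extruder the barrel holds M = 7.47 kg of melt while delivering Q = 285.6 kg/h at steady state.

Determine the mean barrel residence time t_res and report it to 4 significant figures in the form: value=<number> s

value=94.16 s

Throughput in SI: Q_s = 285.6 kg/h ÷ 3600 s/h = 0.0793333 kg/s
t_res = M / Q_s = 7.47 / 0.0793333 = 94.1597 s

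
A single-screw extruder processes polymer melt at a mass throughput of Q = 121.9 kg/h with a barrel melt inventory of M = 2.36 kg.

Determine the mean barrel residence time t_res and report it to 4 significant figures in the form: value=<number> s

Throughput in SI: Q_s = 121.9 kg/h ÷ 3600 s/h = 0.0338611 kg/s
t_res = M / Q_s = 2.36 / 0.0338611 = 69.6965 s

value=69.70 s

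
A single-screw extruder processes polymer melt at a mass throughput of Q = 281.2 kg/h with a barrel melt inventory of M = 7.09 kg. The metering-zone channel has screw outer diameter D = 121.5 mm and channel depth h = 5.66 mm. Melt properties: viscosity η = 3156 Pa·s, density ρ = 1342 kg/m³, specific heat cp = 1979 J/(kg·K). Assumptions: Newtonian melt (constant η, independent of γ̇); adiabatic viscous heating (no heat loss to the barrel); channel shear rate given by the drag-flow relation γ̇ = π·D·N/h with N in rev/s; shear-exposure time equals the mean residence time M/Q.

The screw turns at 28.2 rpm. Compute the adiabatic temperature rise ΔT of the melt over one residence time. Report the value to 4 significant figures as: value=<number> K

value=108.4 K

Q_s = Q / 3600 = 281.2 / 3600 = 0.0781111 kg/s
Mean residence time: t_res = M/Q_s = 7.09 kg / 0.0781111 kg/s = 90.7681 s
Convert to SI: D = 0.1215 m, h = 0.00566 m, N = 28.2/60 = 0.47 rev/s
γ̇ = π D N / h = (π)(0.1215)(0.47) / 0.00566 = 31.6962 s⁻¹
ΔT = η·γ̇²·t_res/(ρ·cp) = [3156 × 31.6962² × 90.7681] / [1342 × 1979] = 108.365 K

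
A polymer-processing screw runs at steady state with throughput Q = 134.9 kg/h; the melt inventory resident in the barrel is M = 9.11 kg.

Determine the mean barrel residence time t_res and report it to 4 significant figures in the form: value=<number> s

Convert throughput: Q = 134.9 kg/h = 134.9/3600 = 0.0374722 kg/s
Mean residence time: t_res = M/Q_s = 9.11 kg / 0.0374722 kg/s = 243.113 s

value=243.1 s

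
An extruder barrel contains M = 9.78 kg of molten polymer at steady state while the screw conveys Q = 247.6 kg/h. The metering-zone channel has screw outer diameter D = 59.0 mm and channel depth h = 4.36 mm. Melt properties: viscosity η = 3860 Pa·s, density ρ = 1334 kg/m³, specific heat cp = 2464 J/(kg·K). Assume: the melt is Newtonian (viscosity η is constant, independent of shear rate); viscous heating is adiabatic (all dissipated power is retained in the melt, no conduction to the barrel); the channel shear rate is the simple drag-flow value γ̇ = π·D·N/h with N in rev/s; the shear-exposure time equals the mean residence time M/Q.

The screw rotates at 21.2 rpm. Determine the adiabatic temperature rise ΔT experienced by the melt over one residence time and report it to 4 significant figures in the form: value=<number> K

Q_s = Q / 3600 = 247.6 / 3600 = 0.0687778 kg/s
t_res = M / Q_s = 9.78 ÷ 0.0687778 = 142.197 s
Convert to SI: D = 0.059 m, h = 0.00436 m, N = 21.2/60 = 0.353333 rev/s
γ̇ = π·D·N / h = π · 0.059 · 0.353333 / 0.00436 = 15.021 s⁻¹
ΔT = η·γ̇²·t_res/(ρ·cp) = [3860 × 15.021² × 142.197] / [1334 × 2464] = 37.6774 K

value=37.68 K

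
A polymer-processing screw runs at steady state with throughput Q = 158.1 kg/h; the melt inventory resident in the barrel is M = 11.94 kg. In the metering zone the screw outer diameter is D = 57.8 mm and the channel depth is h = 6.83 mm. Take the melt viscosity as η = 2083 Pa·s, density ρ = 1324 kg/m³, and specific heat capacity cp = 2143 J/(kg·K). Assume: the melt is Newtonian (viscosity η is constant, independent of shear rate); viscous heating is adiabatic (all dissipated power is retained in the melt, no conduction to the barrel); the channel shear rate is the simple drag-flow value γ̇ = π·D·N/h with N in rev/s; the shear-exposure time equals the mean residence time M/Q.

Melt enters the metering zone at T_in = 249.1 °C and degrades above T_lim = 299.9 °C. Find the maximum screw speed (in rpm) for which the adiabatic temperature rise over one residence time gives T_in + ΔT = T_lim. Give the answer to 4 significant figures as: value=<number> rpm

value=36.00 rpm

Q_s = Q / 3600 = 158.1 / 3600 = 0.0439167 kg/s
t_res = M / Q_s = 11.94 / 0.0439167 = 271.879 s
Convert to metres: D = 0.0578 m, h = 0.00683 m
Allowable rise: ΔT_a = T_lim − T_in = 299.9 − 249.1 = 50.8 K
γ̇_max² = ΔT_a·ρ·cp/(η·t_res) = 50.8·1324·2143/(2083·271.879) = 254.513 s⁻²
γ̇_max = √254.513 = 15.9535 s⁻¹
N_max = γ̇_max h / (πD) = 15.9535·0.00683/(π·0.0578) = 0.600064 rev/s → ×60 = 36.0039 rpm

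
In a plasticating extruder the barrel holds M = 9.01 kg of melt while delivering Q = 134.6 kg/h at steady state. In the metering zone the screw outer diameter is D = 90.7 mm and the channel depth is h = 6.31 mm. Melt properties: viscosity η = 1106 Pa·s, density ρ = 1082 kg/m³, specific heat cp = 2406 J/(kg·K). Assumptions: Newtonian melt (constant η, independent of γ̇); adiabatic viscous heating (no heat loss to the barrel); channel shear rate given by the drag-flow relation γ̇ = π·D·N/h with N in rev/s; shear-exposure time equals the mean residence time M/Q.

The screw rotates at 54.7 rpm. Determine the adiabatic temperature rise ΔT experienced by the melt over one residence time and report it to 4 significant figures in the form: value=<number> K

Q_s = Q / 3600 = 134.6 / 3600 = 0.0373889 kg/s
Mean residence time: t_res = M/Q_s = 9.01 kg / 0.0373889 kg/s = 240.981 s
Geometry in metres: D = 90.7 mm → 0.0907 m, h = 6.31 mm → 0.00631 m; screw speed N = 54.7 rpm = 0.911667 rev/s
Shear rate: γ̇ = πDN/h = π·0.0907·0.911667/0.00631 = 41.1684 s⁻¹
ΔT = η·γ̇²·t_res / (ρ·cp) = 1106 · (41.1684)² · 240.981 / (1082 · 2406) = 173.517 K

value=173.5 K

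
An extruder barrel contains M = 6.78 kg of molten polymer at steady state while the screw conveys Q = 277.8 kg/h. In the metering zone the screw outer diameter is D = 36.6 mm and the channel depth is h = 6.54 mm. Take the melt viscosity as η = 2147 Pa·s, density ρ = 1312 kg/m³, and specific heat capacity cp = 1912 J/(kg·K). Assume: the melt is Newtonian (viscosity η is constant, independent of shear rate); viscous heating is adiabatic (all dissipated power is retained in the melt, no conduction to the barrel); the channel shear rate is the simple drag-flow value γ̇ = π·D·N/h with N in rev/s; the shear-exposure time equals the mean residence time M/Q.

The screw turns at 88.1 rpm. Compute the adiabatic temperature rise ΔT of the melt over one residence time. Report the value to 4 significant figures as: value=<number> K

value=50.11 K

Convert throughput: Q = 277.8 kg/h = 277.8/3600 = 0.0771667 kg/s
t_res = M / Q_s = 6.78 ÷ 0.0771667 = 87.8618 s
Convert to SI: D = 0.0366 m, h = 0.00654 m, N = 88.1/60 = 1.46833 rev/s
γ̇ = π D N / h = (π)(0.0366)(1.46833) / 0.00654 = 25.8153 s⁻¹
ΔT = η·γ̇²·t_res/(ρ·cp) = [2147 × 25.8153² × 87.8618] / [1312 × 1912] = 50.1148 K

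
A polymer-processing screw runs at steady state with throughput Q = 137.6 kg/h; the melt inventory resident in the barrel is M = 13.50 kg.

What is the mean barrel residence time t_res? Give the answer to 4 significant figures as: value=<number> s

value=353.2 s

Convert throughput: Q = 137.6 kg/h = 137.6/3600 = 0.0382222 kg/s
t_res = M / Q_s = 13.50 ÷ 0.0382222 = 353.198 s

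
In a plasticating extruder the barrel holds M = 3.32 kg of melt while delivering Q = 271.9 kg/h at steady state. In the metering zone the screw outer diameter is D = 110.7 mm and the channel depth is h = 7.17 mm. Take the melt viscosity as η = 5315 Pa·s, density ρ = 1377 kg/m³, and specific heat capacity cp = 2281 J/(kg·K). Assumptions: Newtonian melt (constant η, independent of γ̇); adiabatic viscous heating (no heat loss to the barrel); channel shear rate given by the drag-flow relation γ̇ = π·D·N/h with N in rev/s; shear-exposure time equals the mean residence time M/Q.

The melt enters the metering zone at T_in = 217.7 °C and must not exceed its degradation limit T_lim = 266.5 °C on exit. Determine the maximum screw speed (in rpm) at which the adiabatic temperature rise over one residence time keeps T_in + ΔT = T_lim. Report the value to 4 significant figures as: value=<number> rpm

Q_s = Q / 3600 = 271.9 / 3600 = 0.0755278 kg/s
t_res = M / Q_s = 3.32 ÷ 0.0755278 = 43.9573 s
Convert to metres: D = 0.1107 m, h = 0.00717 m
ΔT_a = T_lim − T_in = 266.5 °C − 217.7 °C = 48.8 K
γ̇_max² = ΔT_a·ρ·cp/(η·t_res) = 48.8·1377·2281/(5315·43.9573) = 656.061 s⁻²
γ̇_max = √656.061 = 25.6137 s⁻¹
N_max = γ̇_max h / (πD) = 25.6137·0.00717/(π·0.1107) = 0.528073 rev/s → ×60 = 31.6844 rpm

value=31.68 rpm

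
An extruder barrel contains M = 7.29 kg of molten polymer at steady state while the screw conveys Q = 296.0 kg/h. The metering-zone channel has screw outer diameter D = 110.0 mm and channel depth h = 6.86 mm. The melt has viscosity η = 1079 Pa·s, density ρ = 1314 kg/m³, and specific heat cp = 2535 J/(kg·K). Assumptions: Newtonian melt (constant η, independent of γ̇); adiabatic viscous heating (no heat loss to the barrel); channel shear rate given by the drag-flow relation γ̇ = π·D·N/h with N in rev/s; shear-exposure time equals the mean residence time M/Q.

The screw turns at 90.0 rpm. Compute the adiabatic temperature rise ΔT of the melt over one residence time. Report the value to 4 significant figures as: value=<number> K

value=164.0 K

Convert throughput: Q = 296.0 kg/h = 296.0/3600 = 0.0822222 kg/s
t_res = M / Q_s = 7.29 / 0.0822222 = 88.6622 s
Geometry in metres: D = 110.0 mm → 0.11 m, h = 6.86 mm → 0.00686 m; screw speed N = 90.0 rpm = 1.5 rev/s
γ̇ = π·D·N / h = π · 0.11 · 1.5 / 0.00686 = 75.5631 s⁻¹
ΔT = η·γ̇²·t_res/(ρ·cp) = [1079 × 75.5631² × 88.6622] / [1314 × 2535] = 163.986 K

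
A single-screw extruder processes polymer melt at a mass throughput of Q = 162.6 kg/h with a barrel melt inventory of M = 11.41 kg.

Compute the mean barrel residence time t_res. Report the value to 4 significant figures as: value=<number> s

value=252.6 s

Convert throughput: Q = 162.6 kg/h = 162.6/3600 = 0.0451667 kg/s
Mean residence time: t_res = M/Q_s = 11.41 kg / 0.0451667 kg/s = 252.62 s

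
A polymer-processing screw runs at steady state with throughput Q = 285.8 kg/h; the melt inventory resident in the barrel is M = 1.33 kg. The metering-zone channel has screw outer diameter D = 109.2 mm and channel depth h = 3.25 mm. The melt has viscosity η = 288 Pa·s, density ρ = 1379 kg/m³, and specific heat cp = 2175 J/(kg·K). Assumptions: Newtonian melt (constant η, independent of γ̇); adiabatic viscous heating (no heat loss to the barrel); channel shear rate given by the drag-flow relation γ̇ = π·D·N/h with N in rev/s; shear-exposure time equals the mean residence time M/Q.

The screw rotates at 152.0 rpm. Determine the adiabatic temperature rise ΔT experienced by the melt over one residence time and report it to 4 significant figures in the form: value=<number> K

value=115.0 K

Throughput in SI: Q_s = 285.8 kg/h ÷ 3600 s/h = 0.0793889 kg/s
Mean residence time: t_res = M/Q_s = 1.33 kg / 0.0793889 kg/s = 16.753 s
Convert to SI: D = 0.1092 m, h = 0.00325 m, N = 152.0/60 = 2.53333 rev/s
γ̇ = π·D·N / h = π · 0.1092 · 2.53333 / 0.00325 = 267.412 s⁻¹
ΔT = η·γ̇²·t_res/(ρ·cp) = [288 × 267.412² × 16.753] / [1379 × 2175] = 115.033 K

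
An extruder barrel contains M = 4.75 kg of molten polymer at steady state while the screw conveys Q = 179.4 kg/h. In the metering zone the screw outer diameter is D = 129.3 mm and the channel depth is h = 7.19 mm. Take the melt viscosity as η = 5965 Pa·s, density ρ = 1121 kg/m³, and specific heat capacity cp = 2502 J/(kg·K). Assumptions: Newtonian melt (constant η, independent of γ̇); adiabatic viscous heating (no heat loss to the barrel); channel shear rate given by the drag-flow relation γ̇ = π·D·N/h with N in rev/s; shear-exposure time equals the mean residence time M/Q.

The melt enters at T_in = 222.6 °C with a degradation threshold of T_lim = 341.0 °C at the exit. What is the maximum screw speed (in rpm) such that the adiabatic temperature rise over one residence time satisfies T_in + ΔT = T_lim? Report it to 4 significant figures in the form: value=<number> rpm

value=25.67 rpm

Convert throughput: Q = 179.4 kg/h = 179.4/3600 = 0.0498333 kg/s
t_res = M / Q_s = 4.75 ÷ 0.0498333 = 95.3177 s
Geometry in SI: D = 129.3 mm → 0.1293 m, h = 7.19 mm → 0.00719 m
Allowable rise: ΔT_a = T_lim − T_in = 341.0 − 222.6 = 118.4 K
Invert ΔT = ηγ̇²t_res/(ρcp) for γ̇: γ̇_max² = ΔT_a ρ cp / (η t_res) = 118.4·1121·2502 / (5965·95.3177) = 584.064 s⁻²
γ̇_max = √584.064 = 24.1674 s⁻¹
N_max = γ̇_max h / (πD) = 24.1674·0.00719/(π·0.1293) = 0.42777 rev/s → ×60 = 25.6662 rpm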